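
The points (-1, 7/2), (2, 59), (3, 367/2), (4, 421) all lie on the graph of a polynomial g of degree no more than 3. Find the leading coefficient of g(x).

Write g(x) = ax^3 + bx^2 + cx + d. Substituting each data point gives a linear system:
  -a + b - c + d = 7/2
  8a + 4b + 2c + d = 59
  27a + 9b + 3c + d = 367/2
  64a + 16b + 4c + d = 421
Solving the system yields a = 6, b = 5/2, c = -2, d = 5.
So g(x) = 6x^3 + (5/2)x^2 - 2x + 5.
The leading coefficient is 6.

6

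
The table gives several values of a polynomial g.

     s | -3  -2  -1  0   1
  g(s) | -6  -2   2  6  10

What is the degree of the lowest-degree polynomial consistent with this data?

1

Forward differences of the values at s = -3, -2, -1, 0, 1:
  g  : -6  -2  2  6  10
  Δ  : 4  4  4  4
  Δ^2: 0  0  0
  Δ^3: 0  0
  Δ^4: 0
The first differences are constant (4) and nonzero, while all higher differences vanish, so the minimal degree is 1.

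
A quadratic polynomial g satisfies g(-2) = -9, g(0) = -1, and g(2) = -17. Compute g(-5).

Forward differences of the values at x = -2, 0, 2:
  g  : -9  -1  -17
  Δ  : 8  -16
  Δ^2: -24
The second differences are constant, confirming degree 2.
Interpolating (Newton forward form) and evaluating at x = -5 gives g(-5) = -66.

-66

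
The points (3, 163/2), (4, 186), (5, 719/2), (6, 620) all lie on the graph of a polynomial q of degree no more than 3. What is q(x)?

Write q(x) = ax^3 + bx^2 + cx + d. Substituting each data point gives a linear system:
  27a + 9b + 3c + d = 163/2
  64a + 16b + 4c + d = 186
  125a + 25b + 5c + d = 719/2
  216a + 36b + 6c + d = 620
Solving the system yields a = 3, b = -3/2, c = 4, d = 2.
So q(x) = 3x³ - (3/2)x² + 4x + 2.
Check: q(5) = 719/2. ✓

q(x) = 3x^3 - (3/2)x^2 + 4x + 2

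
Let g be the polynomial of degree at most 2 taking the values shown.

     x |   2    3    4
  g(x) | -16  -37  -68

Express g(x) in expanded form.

g(x) = -5x^2 + 4x - 4

Write g(x) = ax^2 + bx + c. Substituting each data point gives a linear system:
  4a + 2b + c = -16
  9a + 3b + c = -37
  16a + 4b + c = -68
Solving the system yields a = -5, b = 4, c = -4.
So g(x) = -5x^2 + 4x - 4.
Check: g(3) = -37. ✓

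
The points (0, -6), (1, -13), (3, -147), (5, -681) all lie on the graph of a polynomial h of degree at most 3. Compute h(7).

Using the Lagrange interpolation formula with nodes 0, 1, 3, 5:
  L_0(x) = (x - 1)(x - 3)(x - 5) / -15
  L_1(x) = x(x - 3)(x - 5) / 8
  L_2(x) = x(x - 1)(x - 5) / -12
  L_3(x) = x(x - 1)(x - 3) / 40
Then h(x) = -6·L_0(x) - 13·L_1(x) - 147·L_2(x) - 681·L_3(x).
Expanding and collecting terms gives h(x) = -6x³ + 4x² - 5x - 6.
Evaluating at x = 7: h(7) = -1903.

-1903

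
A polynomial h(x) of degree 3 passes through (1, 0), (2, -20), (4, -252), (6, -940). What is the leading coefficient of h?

Write h(x) = ax^3 + bx^2 + cx + d. Substituting each data point gives a linear system:
  a + b + c + d = 0
  8a + 4b + 2c + d = -20
  64a + 16b + 4c + d = -252
  216a + 36b + 6c + d = -940
Solving the system yields a = -5, b = 3, c = 6, d = -4.
So h(x) = -5x^3 + 3x^2 + 6x - 4.
The leading coefficient is -5.

-5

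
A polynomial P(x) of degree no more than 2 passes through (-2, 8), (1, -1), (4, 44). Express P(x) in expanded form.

P(x) = 3x^2 - 4

Write P(x) = ax^2 + bx + c. Substituting each data point gives a linear system:
  4a - 2b + c = 8
  a + b + c = -1
  16a + 4b + c = 44
Solving the system yields a = 3, b = 0, c = -4.
So P(x) = 3x^2 - 4.
Check: P(4) = 44. ✓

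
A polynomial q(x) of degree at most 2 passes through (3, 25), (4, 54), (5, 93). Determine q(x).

q(x) = 5x^2 - 6x - 2

Write q(x) = ax^2 + bx + c. Substituting each data point gives a linear system:
  9a + 3b + c = 25
  16a + 4b + c = 54
  25a + 5b + c = 93
Solving the system yields a = 5, b = -6, c = -2.
So q(x) = 5x² - 6x - 2.
Check: q(5) = 93. ✓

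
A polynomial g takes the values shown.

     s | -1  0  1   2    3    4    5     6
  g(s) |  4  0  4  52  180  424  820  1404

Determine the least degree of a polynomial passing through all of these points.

Forward differences of the values at s = -1, 0, 1, 2, 3, 4, 5, 6:
  g  : 4  0  4  52  180  424  820  1404
  Δ  : -4  4  48  128  244  396  584
  Δ^2: 8  44  80  116  152  188
  Δ^3: 36  36  36  36  36
  Δ^4: 0  0  0  0
  Δ^5: 0  0  0
  Δ^6: 0  0
  Δ^7: 0
The third differences are constant (36) and nonzero, while all higher differences vanish, so the minimal degree is 3.

3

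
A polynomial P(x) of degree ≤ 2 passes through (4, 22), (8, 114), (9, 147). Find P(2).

Write P(x) = ax^2 + bx + c. Substituting each data point gives a linear system:
  16a + 4b + c = 22
  64a + 8b + c = 114
  81a + 9b + c = 147
Solving the system yields a = 2, b = -1, c = -6.
So P(x) = 2x² - x - 6.
Then P(2) = 0.

0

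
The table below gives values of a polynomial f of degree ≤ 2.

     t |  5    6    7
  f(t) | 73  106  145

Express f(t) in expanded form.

f(t) = 3t^2 - 2

Write f(t) = at^2 + bt + c. Substituting each data point gives a linear system:
  25a + 5b + c = 73
  36a + 6b + c = 106
  49a + 7b + c = 145
Solving the system yields a = 3, b = 0, c = -2.
So f(t) = 3t^2 - 2.
Check: f(7) = 145. ✓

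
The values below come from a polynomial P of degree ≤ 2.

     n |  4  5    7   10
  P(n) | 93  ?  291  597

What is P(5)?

The 3 known points determine the degree-2 polynomial uniquely.
Write P(n) = an^2 + bn + c. Substituting each data point gives a linear system:
  16a + 4b + c = 93
  49a + 7b + c = 291
  100a + 10b + c = 597
Solving the system yields a = 6, b = 0, c = -3.
So P(n) = 6n^2 - 3.
Then P(5) = 147.

147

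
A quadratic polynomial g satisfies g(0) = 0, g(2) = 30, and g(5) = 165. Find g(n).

Write g(n) = an^2 + bn + c. Substituting each data point gives a linear system:
  c = 0
  4a + 2b + c = 30
  25a + 5b + c = 165
Solving the system yields a = 6, b = 3, c = 0.
So g(n) = 6n² + 3n.
Check: g(2) = 30. ✓

g(n) = 6n^2 + 3n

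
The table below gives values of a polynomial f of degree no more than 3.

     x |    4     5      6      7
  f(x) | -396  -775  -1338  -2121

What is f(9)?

Write f(x) = ax^3 + bx^2 + cx + d. Substituting each data point gives a linear system:
  64a + 16b + 4c + d = -396
  125a + 25b + 5c + d = -775
  216a + 36b + 6c + d = -1338
  343a + 49b + 7c + d = -2121
Solving the system yields a = -6, b = -2, c = 5, d = 0.
So f(x) = -6x³ - 2x² + 5x.
Then f(9) = -4491.

-4491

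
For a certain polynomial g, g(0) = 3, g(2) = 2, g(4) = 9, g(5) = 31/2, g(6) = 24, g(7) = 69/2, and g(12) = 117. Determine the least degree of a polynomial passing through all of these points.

2

Divided differences on the nodes 0, 2, 4, 5, 6, 7, 12:
  order 0: 3  2  9  31/2  24  69/2  117
  order 1: -1/2  7/2  13/2  17/2  21/2  33/2
  order 2: 1  1  1  1  1
  order 3: 0  0  0  0
  order 4: 0  0  0
  order 5: 0  0
  order 6: 0
The order-2 divided differences are all 1 (nonzero) and every higher order vanishes, so the data lies on a polynomial of degree exactly 2.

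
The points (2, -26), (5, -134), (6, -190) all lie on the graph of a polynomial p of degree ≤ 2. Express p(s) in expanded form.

Using the Lagrange interpolation formula with nodes 2, 5, 6:
  L_0(s) = (s - 5)(s - 6) / 12
  L_1(s) = (s - 2)(s - 6) / -3
  L_2(s) = (s - 2)(s - 5) / 4
Then p(s) = -26·L_0(s) - 134·L_1(s) - 190·L_2(s).
Expanding and collecting terms gives p(s) = -5s^2 - s - 4.
Check: p(6) = -190. ✓

p(s) = -5s^2 - s - 4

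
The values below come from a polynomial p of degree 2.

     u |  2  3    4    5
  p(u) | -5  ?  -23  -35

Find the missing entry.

-13

The 3 known points determine the degree-2 polynomial uniquely.
Write p(u) = au^2 + bu + c. Substituting each data point gives a linear system:
  4a + 2b + c = -5
  16a + 4b + c = -23
  25a + 5b + c = -35
Solving the system yields a = -1, b = -3, c = 5.
So p(u) = -u^2 - 3u + 5.
Then p(3) = -13.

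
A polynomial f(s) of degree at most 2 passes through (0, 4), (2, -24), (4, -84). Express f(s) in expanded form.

Write f(s) = as^2 + bs + c. Substituting each data point gives a linear system:
  c = 4
  4a + 2b + c = -24
  16a + 4b + c = -84
Solving the system yields a = -4, b = -6, c = 4.
So f(s) = -4s^2 - 6s + 4.
Check: f(0) = 4. ✓

f(s) = -4s^2 - 6s + 4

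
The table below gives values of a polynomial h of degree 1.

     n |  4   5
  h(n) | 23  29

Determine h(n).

Using the Lagrange interpolation formula with nodes 4, 5:
  L_0(n) = (n - 5) / -1
  L_1(n) = (n - 4) / 1
Then h(n) = 23·L_0(n) + 29·L_1(n).
Expanding and collecting terms gives h(n) = 6n - 1.
Check: h(5) = 29. ✓

h(n) = 6n - 1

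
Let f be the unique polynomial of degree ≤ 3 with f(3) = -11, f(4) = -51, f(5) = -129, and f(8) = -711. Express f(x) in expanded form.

Write f(x) = ax^3 + bx^2 + cx + d. Substituting each data point gives a linear system:
  27a + 9b + 3c + d = -11
  64a + 16b + 4c + d = -51
  125a + 25b + 5c + d = -129
  512a + 64b + 8c + d = -711
Solving the system yields a = -2, b = 5, c = -1, d = 1.
So f(x) = -2x³ + 5x² - x + 1.
Check: f(8) = -711. ✓

f(x) = -2x^3 + 5x^2 - x + 1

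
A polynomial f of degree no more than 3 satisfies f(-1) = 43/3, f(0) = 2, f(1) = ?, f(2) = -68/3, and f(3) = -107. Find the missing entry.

On equispaced nodes a degree-3 polynomial has vanishing fourth forward difference, so
  f(-1) - 4·f(0) + 6·f(1) - 4·f(2) + f(3) = 0.
Substituting the known values and solving for f(1):
  6·f(1) = 10
  f(1) = 5/3.

5/3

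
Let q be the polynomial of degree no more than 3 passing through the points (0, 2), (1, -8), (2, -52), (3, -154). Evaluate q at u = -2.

Forward differences of the values at u = 0, 1, 2, 3:
  q  : 2  -8  -52  -154
  Δ  : -10  -44  -102
  Δ^2: -34  -58
  Δ^3: -24
The third differences are constant, confirming degree 3.
Interpolating (Newton forward form) and evaluating at u = -2 gives q(-2) = 16.

16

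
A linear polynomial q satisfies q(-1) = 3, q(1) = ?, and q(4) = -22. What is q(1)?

The 2 known points determine the degree-1 polynomial uniquely.
Write q(u) = au + b. Substituting each data point gives a linear system:
  -a + b = 3
  4a + b = -22
Solving the system yields a = -5, b = -2.
So q(u) = -5u - 2.
Then q(1) = -7.

-7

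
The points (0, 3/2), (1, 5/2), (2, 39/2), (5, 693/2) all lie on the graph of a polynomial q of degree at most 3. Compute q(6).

1215/2

Using the Lagrange interpolation formula with nodes 0, 1, 2, 5:
  L_0(t) = (t - 1)(t - 2)(t - 5) / -10
  L_1(t) = t(t - 2)(t - 5) / 4
  L_2(t) = t(t - 1)(t - 5) / -6
  L_3(t) = t(t - 1)(t - 2) / 60
Then q(t) = 3/2·L_0(t) + 5/2·L_1(t) + 39/2·L_2(t) + 693/2·L_3(t).
Expanding and collecting terms gives q(t) = 3t^3 - t^2 - t + 3/2.
Evaluating at t = 6: q(6) = 1215/2.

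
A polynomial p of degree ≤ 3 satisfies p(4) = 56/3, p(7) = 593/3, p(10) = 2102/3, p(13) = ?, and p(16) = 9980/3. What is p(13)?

5069/3

On equispaced nodes a degree-3 polynomial has vanishing fourth forward difference, so
  p(4) - 4·p(7) + 6·p(10) - 4·p(13) + p(16) = 0.
Substituting the known values and solving for p(13):
  -4·p(13) = -20276/3
  p(13) = 5069/3.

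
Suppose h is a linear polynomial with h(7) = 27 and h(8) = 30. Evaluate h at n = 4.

Write h(n) = an + b. Substituting each data point gives a linear system:
  7a + b = 27
  8a + b = 30
Solving the system yields a = 3, b = 6.
So h(n) = 3n + 6.
Then h(4) = 18.

18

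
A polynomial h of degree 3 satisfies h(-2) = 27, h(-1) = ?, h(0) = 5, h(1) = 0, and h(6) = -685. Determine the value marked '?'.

The 4 known points determine the degree-3 polynomial uniquely.
Write h(x) = ax^3 + bx^2 + cx + d. Substituting each data point gives a linear system:
  -8a + 4b - 2c + d = 27
  d = 5
  a + b + c + d = 0
  216a + 36b + 6c + d = -685
Solving the system yields a = -3, b = -1, c = -1, d = 5.
So h(x) = -3x³ - x² - x + 5.
Then h(-1) = 8.

8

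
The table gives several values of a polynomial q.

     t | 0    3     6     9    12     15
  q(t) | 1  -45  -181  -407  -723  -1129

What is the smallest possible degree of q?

Forward differences of the values at t = 0, 3, 6, 9, 12, 15:
  q  : 1  -45  -181  -407  -723  -1129
  Δ  : -46  -136  -226  -316  -406
  Δ^2: -90  -90  -90  -90
  Δ^3: 0  0  0
  Δ^4: 0  0
  Δ^5: 0
The second differences are constant (-90) and nonzero, while all higher differences vanish, so the minimal degree is 2.

2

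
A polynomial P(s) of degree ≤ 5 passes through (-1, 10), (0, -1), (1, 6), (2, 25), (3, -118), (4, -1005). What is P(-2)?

Write P(s) = as^5 + bs^4 + cs^3 + ds^2 + es + k. Substituting each data point gives a linear system:
  -a + b - c + d - e + k = 10
  k = -1
  a + b + c + d + e + k = 6
  32a + 16b + 8c + 4d + 2e + k = 25
  243a + 81b + 27c + 9d + 3e + k = -118
  1024a + 256b + 64c + 16d + 4e + k = -1005
Solving the system yields a = -2, b = 3, c = 3, d = 6, e = -3, k = -1.
So P(s) = -2s^5 + 3s^4 + 3s^3 + 6s^2 - 3s - 1.
Then P(-2) = 117.

117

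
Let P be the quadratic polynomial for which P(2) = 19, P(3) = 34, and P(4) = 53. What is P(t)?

Write P(t) = at^2 + bt + c. Substituting each data point gives a linear system:
  4a + 2b + c = 19
  9a + 3b + c = 34
  16a + 4b + c = 53
Solving the system yields a = 2, b = 5, c = 1.
So P(t) = 2t^2 + 5t + 1.
Check: P(2) = 19. ✓

P(t) = 2t^2 + 5t + 1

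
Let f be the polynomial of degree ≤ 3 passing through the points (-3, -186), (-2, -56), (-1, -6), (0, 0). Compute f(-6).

-1416

Using the Lagrange interpolation formula with nodes -3, -2, -1, 0:
  L_0(n) = (n + 2)(n + 1)n / -6
  L_1(n) = (n + 3)(n + 1)n / 2
  L_2(n) = (n + 3)(n + 2)n / -2
  L_3(n) = (n + 3)(n + 2)(n + 1) / 6
Then f(n) = -186·L_0(n) - 56·L_1(n) - 6·L_2(n) + 0·L_3(n).
Expanding and collecting terms gives f(n) = 6n^3 - 4n^2 - 4n.
Evaluating at n = -6: f(-6) = -1416.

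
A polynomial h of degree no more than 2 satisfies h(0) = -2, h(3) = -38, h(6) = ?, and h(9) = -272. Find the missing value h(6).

-128

On equispaced nodes a degree-2 polynomial has vanishing third forward difference, so
  - h(0) + 3·h(3) - 3·h(6) + h(9) = 0.
Substituting the known values and solving for h(6):
  -3·h(6) = 384
  h(6) = -128.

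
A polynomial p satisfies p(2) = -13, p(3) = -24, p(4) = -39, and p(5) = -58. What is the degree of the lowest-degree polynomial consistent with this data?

2

Forward differences of the values at u = 2, 3, 4, 5:
  p  : -13  -24  -39  -58
  Δ  : -11  -15  -19
  Δ^2: -4  -4
  Δ^3: 0
The second differences are constant (-4) and nonzero, while all higher differences vanish, so the minimal degree is 2.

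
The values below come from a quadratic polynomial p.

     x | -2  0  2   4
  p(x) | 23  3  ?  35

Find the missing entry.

The 3 known points determine the degree-2 polynomial uniquely.
Write p(x) = ax^2 + bx + c. Substituting each data point gives a linear system:
  4a - 2b + c = 23
  c = 3
  16a + 4b + c = 35
Solving the system yields a = 3, b = -4, c = 3.
So p(x) = 3x^2 - 4x + 3.
Then p(2) = 7.

7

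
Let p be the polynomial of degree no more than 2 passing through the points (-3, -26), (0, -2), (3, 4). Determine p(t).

p(t) = -t^2 + 5t - 2

Write p(t) = at^2 + bt + c. Substituting each data point gives a linear system:
  9a - 3b + c = -26
  c = -2
  9a + 3b + c = 4
Solving the system yields a = -1, b = 5, c = -2.
So p(t) = -t^2 + 5t - 2.
Check: p(0) = -2. ✓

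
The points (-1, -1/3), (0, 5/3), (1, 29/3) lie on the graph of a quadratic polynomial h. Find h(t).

Using the Lagrange interpolation formula with nodes -1, 0, 1:
  L_0(t) = t(t - 1) / 2
  L_1(t) = (t + 1)(t - 1) / -1
  L_2(t) = (t + 1)t / 2
Then h(t) = -1/3·L_0(t) + 5/3·L_1(t) + 29/3·L_2(t).
Expanding and collecting terms gives h(t) = 3t^2 + 5t + 5/3.
Check: h(1) = 29/3. ✓

h(t) = 3t^2 + 5t + 5/3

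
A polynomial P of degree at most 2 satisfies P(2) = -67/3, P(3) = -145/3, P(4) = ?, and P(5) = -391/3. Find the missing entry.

The 3 known points determine the degree-2 polynomial uniquely.
Write P(t) = at^2 + bt + c. Substituting each data point gives a linear system:
  4a + 2b + c = -67/3
  9a + 3b + c = -145/3
  25a + 5b + c = -391/3
Solving the system yields a = -5, b = -1, c = -1/3.
So P(t) = -5t² - t - 1/3.
Then P(4) = -253/3.

-253/3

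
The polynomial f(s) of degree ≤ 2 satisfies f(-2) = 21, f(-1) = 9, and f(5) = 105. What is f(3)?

41

Write f(s) = as^2 + bs + c. Substituting each data point gives a linear system:
  4a - 2b + c = 21
  a - b + c = 9
  25a + 5b + c = 105
Solving the system yields a = 4, b = 0, c = 5.
So f(s) = 4s^2 + 5.
Then f(3) = 41.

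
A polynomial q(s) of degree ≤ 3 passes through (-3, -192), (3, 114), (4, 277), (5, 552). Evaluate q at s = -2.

Write q(s) = as^3 + bs^2 + cs + d. Substituting each data point gives a linear system:
  -27a + 9b - 3c + d = -192
  27a + 9b + 3c + d = 114
  64a + 16b + 4c + d = 277
  125a + 25b + 5c + d = 552
Solving the system yields a = 5, b = -4, c = 6, d = -3.
So q(s) = 5s³ - 4s² + 6s - 3.
Then q(-2) = -71.

-71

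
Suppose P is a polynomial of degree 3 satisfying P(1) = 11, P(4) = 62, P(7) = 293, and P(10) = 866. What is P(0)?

6

Forward differences of the values at u = 1, 4, 7, 10:
  P  : 11  62  293  866
  Δ  : 51  231  573
  Δ^2: 180  342
  Δ^3: 162
The third differences are constant, confirming degree 3.
Interpolating (Newton forward form) and evaluating at u = 0 gives P(0) = 6.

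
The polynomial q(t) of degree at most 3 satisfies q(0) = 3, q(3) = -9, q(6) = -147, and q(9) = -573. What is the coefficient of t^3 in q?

Write q(t) = at^3 + bt^2 + ct + d. Substituting each data point gives a linear system:
  d = 3
  27a + 9b + 3c + d = -9
  216a + 36b + 6c + d = -147
  729a + 81b + 9c + d = -573
Solving the system yields a = -1, b = 2, c = -1, d = 3.
So q(t) = -t³ + 2t² - t + 3.
The leading coefficient is -1.

-1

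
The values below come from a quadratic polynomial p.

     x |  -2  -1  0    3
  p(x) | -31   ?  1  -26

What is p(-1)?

-10

The 3 known points determine the degree-2 polynomial uniquely.
Write p(x) = ax^2 + bx + c. Substituting each data point gives a linear system:
  4a - 2b + c = -31
  c = 1
  9a + 3b + c = -26
Solving the system yields a = -5, b = 6, c = 1.
So p(x) = -5x^2 + 6x + 1.
Then p(-1) = -10.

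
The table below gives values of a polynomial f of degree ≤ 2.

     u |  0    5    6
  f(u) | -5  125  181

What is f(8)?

Using the Lagrange interpolation formula with nodes 0, 5, 6:
  L_0(u) = (u - 5)(u - 6) / 30
  L_1(u) = u(u - 6) / -5
  L_2(u) = u(u - 5) / 6
Then f(u) = -5·L_0(u) + 125·L_1(u) + 181·L_2(u).
Expanding and collecting terms gives f(u) = 5u² + u - 5.
Evaluating at u = 8: f(8) = 323.

323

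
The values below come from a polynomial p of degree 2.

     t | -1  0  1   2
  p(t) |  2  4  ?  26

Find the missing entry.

The 3 known points determine the degree-2 polynomial uniquely.
Write p(t) = at^2 + bt + c. Substituting each data point gives a linear system:
  a - b + c = 2
  c = 4
  4a + 2b + c = 26
Solving the system yields a = 3, b = 5, c = 4.
So p(t) = 3t^2 + 5t + 4.
Then p(1) = 12.

12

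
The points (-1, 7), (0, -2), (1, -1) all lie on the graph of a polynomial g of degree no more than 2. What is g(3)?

Forward differences of the values at n = -1, 0, 1:
  g  : 7  -2  -1
  Δ  : -9  1
  Δ^2: 10
The second differences are constant, confirming degree 2.
Interpolating (Newton forward form) and evaluating at n = 3 gives g(3) = 31.

31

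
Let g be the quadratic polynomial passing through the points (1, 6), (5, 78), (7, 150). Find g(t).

Using the Lagrange interpolation formula with nodes 1, 5, 7:
  L_0(t) = (t - 5)(t - 7) / 24
  L_1(t) = (t - 1)(t - 7) / -8
  L_2(t) = (t - 1)(t - 5) / 12
Then g(t) = 6·L_0(t) + 78·L_1(t) + 150·L_2(t).
Expanding and collecting terms gives g(t) = 3t^2 + 3.
Check: g(7) = 150. ✓

g(t) = 3t^2 + 3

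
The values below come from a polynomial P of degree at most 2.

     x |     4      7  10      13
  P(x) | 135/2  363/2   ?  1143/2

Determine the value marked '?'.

699/2

The 3 known points determine the degree-2 polynomial uniquely.
Write P(x) = ax^2 + bx + c. Substituting each data point gives a linear system:
  16a + 4b + c = 135/2
  49a + 7b + c = 363/2
  169a + 13b + c = 1143/2
Solving the system yields a = 3, b = 5, c = -1/2.
So P(x) = 3x^2 + 5x - 1/2.
Then P(10) = 699/2.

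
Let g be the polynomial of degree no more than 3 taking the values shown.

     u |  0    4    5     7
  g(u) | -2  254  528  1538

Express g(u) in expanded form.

Using the Lagrange interpolation formula with nodes 0, 4, 5, 7:
  L_0(u) = (u - 4)(u - 5)(u - 7) / -140
  L_1(u) = u(u - 5)(u - 7) / 12
  L_2(u) = u(u - 4)(u - 7) / -10
  L_3(u) = u(u - 4)(u - 5) / 42
Then g(u) = -2·L_0(u) + 254·L_1(u) + 528·L_2(u) + 1538·L_3(u).
Expanding and collecting terms gives g(u) = 5u^3 - 3u^2 - 4u - 2.
Check: g(4) = 254. ✓

g(u) = 5u^3 - 3u^2 - 4u - 2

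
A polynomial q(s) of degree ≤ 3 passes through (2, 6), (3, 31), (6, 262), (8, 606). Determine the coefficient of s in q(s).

Write q(s) = as^3 + bs^2 + cs + d. Substituting each data point gives a linear system:
  8a + 4b + 2c + d = 6
  27a + 9b + 3c + d = 31
  216a + 36b + 6c + d = 262
  512a + 64b + 8c + d = 606
Solving the system yields a = 1, b = 2, c = -4, d = -2.
So q(s) = s^3 + 2s^2 - 4s - 2.
The coefficient of s is -4.

-4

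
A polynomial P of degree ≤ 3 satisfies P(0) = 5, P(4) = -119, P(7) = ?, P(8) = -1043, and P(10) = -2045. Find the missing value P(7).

-695

The 4 known points determine the degree-3 polynomial uniquely.
Write P(n) = an^3 + bn^2 + cn + d. Substituting each data point gives a linear system:
  d = 5
  64a + 16b + 4c + d = -119
  512a + 64b + 8c + d = -1043
  1000a + 100b + 10c + d = -2045
Solving the system yields a = -2, b = -1, c = 5, d = 5.
So P(n) = -2n³ - n² + 5n + 5.
Then P(7) = -695.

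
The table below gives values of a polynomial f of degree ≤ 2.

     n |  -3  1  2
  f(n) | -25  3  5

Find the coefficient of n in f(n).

Write f(n) = an^2 + bn + c. Substituting each data point gives a linear system:
  9a - 3b + c = -25
  a + b + c = 3
  4a + 2b + c = 5
Solving the system yields a = -1, b = 5, c = -1.
So f(n) = -n^2 + 5n - 1.
The coefficient of n is 5.

5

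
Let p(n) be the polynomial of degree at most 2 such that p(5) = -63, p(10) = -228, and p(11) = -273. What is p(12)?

Write p(n) = an^2 + bn + c. Substituting each data point gives a linear system:
  25a + 5b + c = -63
  100a + 10b + c = -228
  121a + 11b + c = -273
Solving the system yields a = -2, b = -3, c = 2.
So p(n) = -2n² - 3n + 2.
Then p(12) = -322.

-322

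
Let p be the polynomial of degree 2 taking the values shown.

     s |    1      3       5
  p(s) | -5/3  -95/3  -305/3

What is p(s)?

Write p(s) = as^2 + bs + c. Substituting each data point gives a linear system:
  a + b + c = -5/3
  9a + 3b + c = -95/3
  25a + 5b + c = -305/3
Solving the system yields a = -5, b = 5, c = -5/3.
So p(s) = -5s^2 + 5s - 5/3.
Check: p(3) = -95/3. ✓

p(s) = -5s^2 + 5s - 5/3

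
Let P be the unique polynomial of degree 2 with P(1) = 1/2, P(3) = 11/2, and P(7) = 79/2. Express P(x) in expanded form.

Write P(x) = ax^2 + bx + c. Substituting each data point gives a linear system:
  a + b + c = 1/2
  9a + 3b + c = 11/2
  49a + 7b + c = 79/2
Solving the system yields a = 1, b = -3/2, c = 1.
So P(x) = x^2 - (3/2)x + 1.
Check: P(1) = 1/2. ✓

P(x) = x^2 - (3/2)x + 1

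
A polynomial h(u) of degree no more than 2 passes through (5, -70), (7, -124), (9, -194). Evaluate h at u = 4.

-49

Using the Lagrange interpolation formula with nodes 5, 7, 9:
  L_0(u) = (u - 7)(u - 9) / 8
  L_1(u) = (u - 5)(u - 9) / -4
  L_2(u) = (u - 5)(u - 7) / 8
Then h(u) = -70·L_0(u) - 124·L_1(u) - 194·L_2(u).
Expanding and collecting terms gives h(u) = -2u^2 - 3u - 5.
Evaluating at u = 4: h(4) = -49.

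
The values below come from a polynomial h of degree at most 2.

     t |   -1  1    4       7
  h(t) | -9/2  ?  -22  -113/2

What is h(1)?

The 3 known points determine the degree-2 polynomial uniquely.
Write h(t) = at^2 + bt + c. Substituting each data point gives a linear system:
  a - b + c = -9/2
  16a + 4b + c = -22
  49a + 7b + c = -113/2
Solving the system yields a = -1, b = -1/2, c = -4.
So h(t) = -t² - (1/2)t - 4.
Then h(1) = -11/2.

-11/2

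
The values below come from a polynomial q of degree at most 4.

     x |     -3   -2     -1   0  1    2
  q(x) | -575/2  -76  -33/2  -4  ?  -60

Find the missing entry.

-11/2

The 5 known points determine the degree-4 polynomial uniquely.
Write q(x) = ax^4 + bx^3 + cx^2 + dx + e. Substituting each data point gives a linear system:
  81a - 27b + 9c - 3d + e = -575/2
  16a - 8b + 4c - 2d + e = -76
  a - b + c - d + e = -33/2
  e = -4
  16a + 8b + 4c + 2d + e = -60
Solving the system yields a = -3, b = -1/2, c = -4, d = 6, e = -4.
So q(x) = -3x^4 - (1/2)x^3 - 4x^2 + 6x - 4.
Then q(1) = -11/2.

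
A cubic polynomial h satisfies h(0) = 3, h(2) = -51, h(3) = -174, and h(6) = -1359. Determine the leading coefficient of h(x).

-6

Write h(x) = ax^3 + bx^2 + cx + d. Substituting each data point gives a linear system:
  d = 3
  8a + 4b + 2c + d = -51
  27a + 9b + 3c + d = -174
  216a + 36b + 6c + d = -1359
Solving the system yields a = -6, b = -2, c = 1, d = 3.
So h(x) = -6x^3 - 2x^2 + x + 3.
The leading coefficient is -6.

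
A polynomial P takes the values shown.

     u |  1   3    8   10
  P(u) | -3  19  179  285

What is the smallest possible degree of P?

Divided differences on the nodes 1, 3, 8, 10:
  order 0: -3  19  179  285
  order 1: 11  32  53
  order 2: 3  3
  order 3: 0
The order-2 divided differences are all 3 (nonzero) and every higher order vanishes, so the data lies on a polynomial of degree exactly 2.

2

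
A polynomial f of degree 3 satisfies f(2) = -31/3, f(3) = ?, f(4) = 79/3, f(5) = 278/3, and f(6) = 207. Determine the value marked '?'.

-4

On equispaced nodes a degree-3 polynomial has vanishing fourth forward difference, so
  f(2) - 4·f(3) + 6·f(4) - 4·f(5) + f(6) = 0.
Substituting the known values and solving for f(3):
  -4·f(3) = 16
  f(3) = -4.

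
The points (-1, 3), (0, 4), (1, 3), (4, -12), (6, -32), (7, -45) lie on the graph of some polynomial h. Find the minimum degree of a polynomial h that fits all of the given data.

Divided differences on the nodes -1, 0, 1, 4, 6, 7:
  order 0: 3  4  3  -12  -32  -45
  order 1: 1  -1  -5  -10  -13
  order 2: -1  -1  -1  -1
  order 3: 0  0  0
  order 4: 0  0
  order 5: 0
The order-2 divided differences are all -1 (nonzero) and every higher order vanishes, so the data lies on a polynomial of degree exactly 2.

2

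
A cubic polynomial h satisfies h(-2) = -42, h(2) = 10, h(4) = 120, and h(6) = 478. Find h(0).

4

Using the Lagrange interpolation formula with nodes -2, 2, 4, 6:
  L_0(x) = (x - 2)(x - 4)(x - 6) / -192
  L_1(x) = (x + 2)(x - 4)(x - 6) / 32
  L_2(x) = (x + 2)(x - 2)(x - 6) / -24
  L_3(x) = (x + 2)(x - 2)(x - 4) / 64
Then h(x) = -42·L_0(x) + 10·L_1(x) + 120·L_2(x) + 478·L_3(x).
Expanding and collecting terms gives h(x) = 3x³ - 5x² + x + 4.
Evaluating at x = 0: h(0) = 4.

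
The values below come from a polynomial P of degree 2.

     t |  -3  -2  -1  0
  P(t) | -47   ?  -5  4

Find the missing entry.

-22

On equispaced nodes a degree-2 polynomial has vanishing third forward difference, so
  - P(-3) + 3·P(-2) - 3·P(-1) + P(0) = 0.
Substituting the known values and solving for P(-2):
  3·P(-2) = -66
  P(-2) = -22.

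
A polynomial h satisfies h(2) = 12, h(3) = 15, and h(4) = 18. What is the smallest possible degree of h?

Forward differences of the values at n = 2, 3, 4:
  h  : 12  15  18
  Δ  : 3  3
  Δ^2: 0
The first differences are constant (3) and nonzero, while all higher differences vanish, so the minimal degree is 1.

1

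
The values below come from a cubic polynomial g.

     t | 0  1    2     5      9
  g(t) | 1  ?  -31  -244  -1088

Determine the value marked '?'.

-8

The 4 known points determine the degree-3 polynomial uniquely.
Write g(t) = at^3 + bt^2 + ct + d. Substituting each data point gives a linear system:
  d = 1
  8a + 4b + 2c + d = -31
  125a + 25b + 5c + d = -244
  729a + 81b + 9c + d = -1088
Solving the system yields a = -1, b = -4, c = -4, d = 1.
So g(t) = -t^3 - 4t^2 - 4t + 1.
Then g(1) = -8.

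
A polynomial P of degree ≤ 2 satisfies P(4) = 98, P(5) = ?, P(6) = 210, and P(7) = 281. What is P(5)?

149

On equispaced nodes a degree-2 polynomial has vanishing third forward difference, so
  - P(4) + 3·P(5) - 3·P(6) + P(7) = 0.
Substituting the known values and solving for P(5):
  3·P(5) = 447
  P(5) = 149.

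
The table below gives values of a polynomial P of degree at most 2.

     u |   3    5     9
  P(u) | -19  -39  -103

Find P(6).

-52

Write P(u) = au^2 + bu + c. Substituting each data point gives a linear system:
  9a + 3b + c = -19
  25a + 5b + c = -39
  81a + 9b + c = -103
Solving the system yields a = -1, b = -2, c = -4.
So P(u) = -u² - 2u - 4.
Then P(6) = -52.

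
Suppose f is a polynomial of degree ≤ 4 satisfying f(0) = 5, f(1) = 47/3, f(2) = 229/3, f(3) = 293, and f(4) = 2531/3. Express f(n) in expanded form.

f(n) = 3n^4 - (1/3)n^3 + 5n^2 + 3n + 5

Using the Lagrange interpolation formula with nodes 0, 1, 2, 3, 4:
  L_0(n) = (n - 1)(n - 2)(n - 3)(n - 4) / 24
  L_1(n) = n(n - 2)(n - 3)(n - 4) / -6
  L_2(n) = n(n - 1)(n - 3)(n - 4) / 4
  L_3(n) = n(n - 1)(n - 2)(n - 4) / -6
  L_4(n) = n(n - 1)(n - 2)(n - 3) / 24
Then f(n) = 5·L_0(n) + 47/3·L_1(n) + 229/3·L_2(n) + 293·L_3(n) + 2531/3·L_4(n).
Expanding and collecting terms gives f(n) = 3n⁴ - (1/3)n³ + 5n² + 3n + 5.
Check: f(4) = 2531/3. ✓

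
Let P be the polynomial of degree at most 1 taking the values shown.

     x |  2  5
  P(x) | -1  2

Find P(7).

Write P(x) = ax + b. Substituting each data point gives a linear system:
  2a + b = -1
  5a + b = 2
Solving the system yields a = 1, b = -3.
So P(x) = x - 3.
Then P(7) = 4.

4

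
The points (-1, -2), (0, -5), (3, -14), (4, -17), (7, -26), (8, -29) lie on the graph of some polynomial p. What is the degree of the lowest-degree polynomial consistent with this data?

Divided differences on the nodes -1, 0, 3, 4, 7, 8:
  order 0: -2  -5  -14  -17  -26  -29
  order 1: -3  -3  -3  -3  -3
  order 2: 0  0  0  0
  order 3: 0  0  0
  order 4: 0  0
  order 5: 0
The order-1 divided differences are all -3 (nonzero) and every higher order vanishes, so the data lies on a polynomial of degree exactly 1.

1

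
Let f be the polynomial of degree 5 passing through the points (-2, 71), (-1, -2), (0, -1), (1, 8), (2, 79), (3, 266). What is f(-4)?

2023

Forward differences of the values at n = -2, -1, 0, 1, 2, 3:
  f  : 71  -2  -1  8  79  266
  Δ  : -73  1  9  71  187
  Δ^2: 74  8  62  116
  Δ^3: -66  54  54
  Δ^4: 120  0
  Δ^5: -120
The fifth differences are constant, confirming degree 5.
Interpolating (Newton forward form) and evaluating at n = -4 gives f(-4) = 2023.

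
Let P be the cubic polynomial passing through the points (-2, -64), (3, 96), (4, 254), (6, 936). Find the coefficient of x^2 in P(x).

Write P(x) = ax^3 + bx^2 + cx + d. Substituting each data point gives a linear system:
  -8a + 4b - 2c + d = -64
  27a + 9b + 3c + d = 96
  64a + 16b + 4c + d = 254
  216a + 36b + 6c + d = 936
Solving the system yields a = 5, b = -4, c = 1, d = -6.
So P(x) = 5x^3 - 4x^2 + x - 6.
The coefficient of x^2 is -4.

-4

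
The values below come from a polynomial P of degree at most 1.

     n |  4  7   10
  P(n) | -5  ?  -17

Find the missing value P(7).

On equispaced nodes a degree-1 polynomial has vanishing second forward difference, so
  P(4) - 2·P(7) + P(10) = 0.
Substituting the known values and solving for P(7):
  -2·P(7) = 22
  P(7) = -11.

-11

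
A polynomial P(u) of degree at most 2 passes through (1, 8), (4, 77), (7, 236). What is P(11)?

Write P(u) = au^2 + bu + c. Substituting each data point gives a linear system:
  a + b + c = 8
  16a + 4b + c = 77
  49a + 7b + c = 236
Solving the system yields a = 5, b = -2, c = 5.
So P(u) = 5u^2 - 2u + 5.
Then P(11) = 588.

588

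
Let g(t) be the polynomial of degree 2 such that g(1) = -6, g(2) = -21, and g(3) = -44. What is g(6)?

Using the Lagrange interpolation formula with nodes 1, 2, 3:
  L_0(t) = (t - 2)(t - 3) / 2
  L_1(t) = (t - 1)(t - 3) / -1
  L_2(t) = (t - 1)(t - 2) / 2
Then g(t) = -6·L_0(t) - 21·L_1(t) - 44·L_2(t).
Expanding and collecting terms gives g(t) = -4t² - 3t + 1.
Evaluating at t = 6: g(6) = -161.

-161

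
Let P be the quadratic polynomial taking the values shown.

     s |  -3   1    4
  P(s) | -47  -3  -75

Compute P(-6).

-185

Write P(s) = as^2 + bs + c. Substituting each data point gives a linear system:
  9a - 3b + c = -47
  a + b + c = -3
  16a + 4b + c = -75
Solving the system yields a = -5, b = 1, c = 1.
So P(s) = -5s^2 + s + 1.
Then P(-6) = -185.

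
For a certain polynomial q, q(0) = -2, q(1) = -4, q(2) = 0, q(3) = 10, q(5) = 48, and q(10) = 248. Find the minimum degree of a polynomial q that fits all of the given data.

2

Divided differences on the nodes 0, 1, 2, 3, 5, 10:
  order 0: -2  -4  0  10  48  248
  order 1: -2  4  10  19  40
  order 2: 3  3  3  3
  order 3: 0  0  0
  order 4: 0  0
  order 5: 0
The order-2 divided differences are all 3 (nonzero) and every higher order vanishes, so the data lies on a polynomial of degree exactly 2.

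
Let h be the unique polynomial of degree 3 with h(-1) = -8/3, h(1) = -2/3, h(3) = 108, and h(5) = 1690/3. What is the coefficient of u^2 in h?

-5/3

Write h(u) = au^3 + bu^2 + cu + d. Substituting each data point gives a linear system:
  -a + b - c + d = -8/3
  a + b + c + d = -2/3
  27a + 9b + 3c + d = 108
  125a + 25b + 5c + d = 1690/3
Solving the system yields a = 5, b = -5/3, c = -4, d = 0.
So h(u) = 5u^3 - (5/3)u^2 - 4u.
The coefficient of u^2 is -5/3.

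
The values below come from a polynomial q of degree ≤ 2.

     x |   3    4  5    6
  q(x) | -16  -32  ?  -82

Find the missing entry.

-54

On equispaced nodes a degree-2 polynomial has vanishing third forward difference, so
  - q(3) + 3·q(4) - 3·q(5) + q(6) = 0.
Substituting the known values and solving for q(5):
  -3·q(5) = 162
  q(5) = -54.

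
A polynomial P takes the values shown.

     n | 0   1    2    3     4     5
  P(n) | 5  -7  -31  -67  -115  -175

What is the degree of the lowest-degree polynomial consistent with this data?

2

Forward differences of the values at n = 0, 1, 2, 3, 4, 5:
  P  : 5  -7  -31  -67  -115  -175
  Δ  : -12  -24  -36  -48  -60
  Δ^2: -12  -12  -12  -12
  Δ^3: 0  0  0
  Δ^4: 0  0
  Δ^5: 0
The second differences are constant (-12) and nonzero, while all higher differences vanish, so the minimal degree is 2.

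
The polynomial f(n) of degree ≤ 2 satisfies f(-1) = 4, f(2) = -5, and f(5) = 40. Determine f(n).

f(n) = 3n^2 - 6n - 5

Using the Lagrange interpolation formula with nodes -1, 2, 5:
  L_0(n) = (n - 2)(n - 5) / 18
  L_1(n) = (n + 1)(n - 5) / -9
  L_2(n) = (n + 1)(n - 2) / 18
Then f(n) = 4·L_0(n) - 5·L_1(n) + 40·L_2(n).
Expanding and collecting terms gives f(n) = 3n^2 - 6n - 5.
Check: f(-1) = 4. ✓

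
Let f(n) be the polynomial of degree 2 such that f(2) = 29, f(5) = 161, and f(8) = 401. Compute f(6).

Using the Lagrange interpolation formula with nodes 2, 5, 8:
  L_0(n) = (n - 5)(n - 8) / 18
  L_1(n) = (n - 2)(n - 8) / -9
  L_2(n) = (n - 2)(n - 5) / 18
Then f(n) = 29·L_0(n) + 161·L_1(n) + 401·L_2(n).
Expanding and collecting terms gives f(n) = 6n^2 + 2n + 1.
Evaluating at n = 6: f(6) = 229.

229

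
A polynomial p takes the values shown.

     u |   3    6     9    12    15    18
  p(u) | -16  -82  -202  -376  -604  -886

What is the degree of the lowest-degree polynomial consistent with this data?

Forward differences of the values at u = 3, 6, 9, 12, 15, 18:
  p  : -16  -82  -202  -376  -604  -886
  Δ  : -66  -120  -174  -228  -282
  Δ^2: -54  -54  -54  -54
  Δ^3: 0  0  0
  Δ^4: 0  0
  Δ^5: 0
The second differences are constant (-54) and nonzero, while all higher differences vanish, so the minimal degree is 2.

2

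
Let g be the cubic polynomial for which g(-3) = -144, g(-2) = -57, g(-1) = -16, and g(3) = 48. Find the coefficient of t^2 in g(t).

Write g(t) = at^3 + bt^2 + ct + d. Substituting each data point gives a linear system:
  -27a + 9b - 3c + d = -144
  -8a + 4b - 2c + d = -57
  -a + b - c + d = -16
  27a + 9b + 3c + d = 48
Solving the system yields a = 3, b = -5, c = 5, d = -3.
So g(t) = 3t^3 - 5t^2 + 5t - 3.
The coefficient of t^2 is -5.

-5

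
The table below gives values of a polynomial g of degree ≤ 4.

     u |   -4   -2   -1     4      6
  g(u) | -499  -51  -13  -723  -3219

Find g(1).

Write g(u) = au^4 + bu^3 + cu^2 + du + e. Substituting each data point gives a linear system:
  256a - 64b + 16c - 4d + e = -499
  16a - 8b + 4c - 2d + e = -51
  a - b + c - d + e = -13
  256a + 64b + 16c + 4d + e = -723
  1296a + 216b + 36c + 6d + e = -3219
Solving the system yields a = -2, b = -2, c = -6, d = 4, e = -3.
So g(u) = -2u⁴ - 2u³ - 6u² + 4u - 3.
Then g(1) = -9.

-9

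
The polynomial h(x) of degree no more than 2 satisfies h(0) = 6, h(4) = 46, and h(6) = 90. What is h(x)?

Write h(x) = ax^2 + bx + c. Substituting each data point gives a linear system:
  c = 6
  16a + 4b + c = 46
  36a + 6b + c = 90
Solving the system yields a = 2, b = 2, c = 6.
So h(x) = 2x^2 + 2x + 6.
Check: h(0) = 6. ✓

h(x) = 2x^2 + 2x + 6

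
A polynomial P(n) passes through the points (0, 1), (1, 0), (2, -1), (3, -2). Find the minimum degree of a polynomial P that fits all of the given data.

Forward differences of the values at n = 0, 1, 2, 3:
  P  : 1  0  -1  -2
  Δ  : -1  -1  -1
  Δ^2: 0  0
  Δ^3: 0
The first differences are constant (-1) and nonzero, while all higher differences vanish, so the minimal degree is 1.

1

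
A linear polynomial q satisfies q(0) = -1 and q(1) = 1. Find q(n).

q(n) = 2n - 1

Write q(n) = an + b. Substituting each data point gives a linear system:
  b = -1
  a + b = 1
Solving the system yields a = 2, b = -1.
So q(n) = 2n - 1.
Check: q(1) = 1. ✓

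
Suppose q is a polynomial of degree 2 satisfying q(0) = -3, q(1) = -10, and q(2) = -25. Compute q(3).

Using the Lagrange interpolation formula with nodes 0, 1, 2:
  L_0(x) = (x - 1)(x - 2) / 2
  L_1(x) = x(x - 2) / -1
  L_2(x) = x(x - 1) / 2
Then q(x) = -3·L_0(x) - 10·L_1(x) - 25·L_2(x).
Expanding and collecting terms gives q(x) = -4x^2 - 3x - 3.
Evaluating at x = 3: q(3) = -48.

-48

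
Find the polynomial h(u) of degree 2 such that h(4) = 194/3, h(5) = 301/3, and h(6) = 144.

Using the Lagrange interpolation formula with nodes 4, 5, 6:
  L_0(u) = (u - 5)(u - 6) / 2
  L_1(u) = (u - 4)(u - 6) / -1
  L_2(u) = (u - 4)(u - 5) / 2
Then h(u) = 194/3·L_0(u) + 301/3·L_1(u) + 144·L_2(u).
Expanding and collecting terms gives h(u) = 4u^2 - (1/3)u + 2.
Check: h(4) = 194/3. ✓

h(u) = 4u^2 - (1/3)u + 2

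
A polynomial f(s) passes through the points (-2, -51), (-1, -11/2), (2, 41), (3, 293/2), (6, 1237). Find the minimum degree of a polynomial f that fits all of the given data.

Divided differences on the nodes -2, -1, 2, 3, 6:
  order 0: -51  -11/2  41  293/2  1237
  order 1: 91/2  31/2  211/2  727/2
  order 2: -15/2  45/2  129/2
  order 3: 6  6
  order 4: 0
The order-3 divided differences are all 6 (nonzero) and every higher order vanishes, so the data lies on a polynomial of degree exactly 3.

3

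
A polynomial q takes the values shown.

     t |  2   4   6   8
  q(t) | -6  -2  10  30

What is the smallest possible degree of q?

Forward differences of the values at t = 2, 4, 6, 8:
  q  : -6  -2  10  30
  Δ  : 4  12  20
  Δ^2: 8  8
  Δ^3: 0
The second differences are constant (8) and nonzero, while all higher differences vanish, so the minimal degree is 2.

2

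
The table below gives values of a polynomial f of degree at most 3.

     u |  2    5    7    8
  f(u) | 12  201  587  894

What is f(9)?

Using the Lagrange interpolation formula with nodes 2, 5, 7, 8:
  L_0(u) = (u - 5)(u - 7)(u - 8) / -90
  L_1(u) = (u - 2)(u - 7)(u - 8) / 18
  L_2(u) = (u - 2)(u - 5)(u - 8) / -10
  L_3(u) = (u - 2)(u - 5)(u - 7) / 18
Then f(u) = 12·L_0(u) + 201·L_1(u) + 587·L_2(u) + 894·L_3(u).
Expanding and collecting terms gives f(u) = 2u^3 - 2u^2 - u + 6.
Evaluating at u = 9: f(9) = 1293.

1293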